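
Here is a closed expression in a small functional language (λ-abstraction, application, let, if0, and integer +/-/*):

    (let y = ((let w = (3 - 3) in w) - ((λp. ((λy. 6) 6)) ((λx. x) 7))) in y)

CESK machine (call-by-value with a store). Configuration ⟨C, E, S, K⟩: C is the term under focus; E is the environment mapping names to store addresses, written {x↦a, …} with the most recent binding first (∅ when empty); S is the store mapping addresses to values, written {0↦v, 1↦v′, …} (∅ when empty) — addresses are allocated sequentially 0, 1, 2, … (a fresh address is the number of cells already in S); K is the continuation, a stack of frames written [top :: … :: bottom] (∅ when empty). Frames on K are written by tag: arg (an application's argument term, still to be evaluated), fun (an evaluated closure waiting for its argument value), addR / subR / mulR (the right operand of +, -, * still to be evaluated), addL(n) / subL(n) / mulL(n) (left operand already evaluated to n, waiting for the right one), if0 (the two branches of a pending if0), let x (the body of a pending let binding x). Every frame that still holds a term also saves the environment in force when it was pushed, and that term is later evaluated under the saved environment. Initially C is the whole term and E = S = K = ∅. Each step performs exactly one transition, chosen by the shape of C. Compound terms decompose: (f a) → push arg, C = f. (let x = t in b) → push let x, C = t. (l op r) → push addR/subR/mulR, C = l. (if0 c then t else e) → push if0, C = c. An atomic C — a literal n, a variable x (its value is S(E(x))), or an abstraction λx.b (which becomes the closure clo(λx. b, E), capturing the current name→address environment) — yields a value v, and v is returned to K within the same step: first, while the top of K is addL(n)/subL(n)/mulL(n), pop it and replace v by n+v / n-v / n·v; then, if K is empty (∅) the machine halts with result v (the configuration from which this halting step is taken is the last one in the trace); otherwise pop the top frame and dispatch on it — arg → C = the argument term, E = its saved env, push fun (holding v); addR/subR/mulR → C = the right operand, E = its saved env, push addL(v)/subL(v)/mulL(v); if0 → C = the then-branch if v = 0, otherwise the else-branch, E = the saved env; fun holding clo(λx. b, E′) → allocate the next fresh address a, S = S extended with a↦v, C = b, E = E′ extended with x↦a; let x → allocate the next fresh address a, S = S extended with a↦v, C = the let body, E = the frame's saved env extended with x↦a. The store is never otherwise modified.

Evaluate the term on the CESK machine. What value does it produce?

step 0: ⟨C=(let y = ((let w = (3 - 3) in w) - ((λp. ((λy. 6) 6)) ((λx. x) 7))) in y); E=∅; S=∅; K=∅⟩
step 1: ⟨C=((let w = (3 - 3) in w) - ((λp. ((λy. 6) 6)) ((λx. x) 7))); E=∅; S=∅; K=[let y]⟩
step 2: ⟨C=(let w = (3 - 3) in w); E=∅; S=∅; K=[subR :: let y]⟩
step 3: ⟨C=(3 - 3); E=∅; S=∅; K=[let w :: subR :: let y]⟩
step 4: ⟨C=3; E=∅; S=∅; K=[subR :: let w :: subR :: let y]⟩
step 5: ⟨C=3; E=∅; S=∅; K=[subL(3) :: let w :: subR :: let y]⟩
step 6: ⟨C=w; E={w↦0}; S={0↦0}; K=[subR :: let y]⟩
step 7: ⟨C=((λp. ((λy. 6) 6)) ((λx. x) 7)); E=∅; S={0↦0}; K=[subL(0) :: let y]⟩
step 8: ⟨C=(λp. ((λy. 6) 6)); E=∅; S={0↦0}; K=[arg :: subL(0) :: let y]⟩
step 9: ⟨C=((λx. x) 7); E=∅; S={0↦0}; K=[fun :: subL(0) :: let y]⟩
step 10: ⟨C=(λx. x); E=∅; S={0↦0}; K=[arg :: fun :: subL(0) :: let y]⟩
step 11: ⟨C=7; E=∅; S={0↦0}; K=[fun :: fun :: subL(0) :: let y]⟩
step 12: ⟨C=x; E={x↦1}; S={0↦0, 1↦7}; K=[fun :: subL(0) :: let y]⟩
step 13: ⟨C=((λy. 6) 6); E={p↦2}; S={0↦0, 1↦7, 2↦7}; K=[subL(0) :: let y]⟩
step 14: ⟨C=(λy. 6); E={p↦2}; S={0↦0, 1↦7, 2↦7}; K=[arg :: subL(0) :: let y]⟩
step 15: ⟨C=6; E={p↦2}; S={0↦0, 1↦7, 2↦7}; K=[fun :: subL(0) :: let y]⟩
step 16: ⟨C=6; E={y↦3, p↦2}; S={0↦0, 1↦7, 2↦7, 3↦6}; K=[subL(0) :: let y]⟩
step 17: ⟨C=y; E={y↦4}; S={0↦0, 1↦7, 2↦7, 3↦6, 4↦-6}; K=∅⟩
→ final value -6

Answer: -6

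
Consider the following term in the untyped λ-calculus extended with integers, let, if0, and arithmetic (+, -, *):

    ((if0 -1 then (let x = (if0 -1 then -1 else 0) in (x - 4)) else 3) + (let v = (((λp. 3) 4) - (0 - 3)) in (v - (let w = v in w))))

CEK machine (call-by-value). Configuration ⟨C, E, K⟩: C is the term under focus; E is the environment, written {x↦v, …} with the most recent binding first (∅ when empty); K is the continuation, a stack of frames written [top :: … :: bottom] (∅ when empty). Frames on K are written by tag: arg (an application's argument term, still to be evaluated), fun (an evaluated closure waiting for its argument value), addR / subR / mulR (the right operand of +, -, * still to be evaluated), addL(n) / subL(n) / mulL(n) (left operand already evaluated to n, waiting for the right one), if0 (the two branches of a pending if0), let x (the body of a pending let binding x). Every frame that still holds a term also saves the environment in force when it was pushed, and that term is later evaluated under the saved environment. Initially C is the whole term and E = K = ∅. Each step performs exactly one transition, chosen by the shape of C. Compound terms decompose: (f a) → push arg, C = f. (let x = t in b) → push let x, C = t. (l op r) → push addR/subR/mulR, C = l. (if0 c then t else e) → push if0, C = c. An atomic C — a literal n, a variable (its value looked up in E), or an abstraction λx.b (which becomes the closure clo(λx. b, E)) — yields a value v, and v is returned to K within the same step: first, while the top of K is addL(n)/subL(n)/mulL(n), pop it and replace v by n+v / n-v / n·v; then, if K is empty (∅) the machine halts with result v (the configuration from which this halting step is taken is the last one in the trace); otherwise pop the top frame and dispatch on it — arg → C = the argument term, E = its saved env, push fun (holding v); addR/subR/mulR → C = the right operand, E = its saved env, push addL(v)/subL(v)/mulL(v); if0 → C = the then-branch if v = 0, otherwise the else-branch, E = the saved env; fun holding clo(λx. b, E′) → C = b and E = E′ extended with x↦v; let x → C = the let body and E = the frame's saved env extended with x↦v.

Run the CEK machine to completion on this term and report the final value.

Answer: 3

Derivation:
step 0: <C=((if0 -1 then (let x = (if0 -1 then -1 else 0) in (x - 4)) else 3) + (let v = (((λp. 3) 4) - (0 - 3)) in (v - (let w = v in w)))), E=∅, K=∅>
step 1: <C=(if0 -1 then (let x = (if0 -1 then -1 else 0) in (x - 4)) else 3), E=∅, K=[addR]>
step 2: <C=-1, E=∅, K=[if0 :: addR]>
step 3: <C=3, E=∅, K=[addR]>
step 4: <C=(let v = (((λp. 3) 4) - (0 - 3)) in (v - (let w = v in w))), E=∅, K=[addL(3)]>
step 5: <C=(((λp. 3) 4) - (0 - 3)), E=∅, K=[let v :: addL(3)]>
step 6: <C=((λp. 3) 4), E=∅, K=[subR :: let v :: addL(3)]>
step 7: <C=(λp. 3), E=∅, K=[arg :: subR :: let v :: addL(3)]>
step 8: <C=4, E=∅, K=[fun :: subR :: let v :: addL(3)]>
step 9: <C=3, E={p↦4}, K=[subR :: let v :: addL(3)]>
step 10: <C=(0 - 3), E=∅, K=[subL(3) :: let v :: addL(3)]>
step 11: <C=0, E=∅, K=[subR :: subL(3) :: let v :: addL(3)]>
step 12: <C=3, E=∅, K=[subL(0) :: subL(3) :: let v :: addL(3)]>
step 13: <C=(v - (let w = v in w)), E={v↦6}, K=[addL(3)]>
step 14: <C=v, E={v↦6}, K=[subR :: addL(3)]>
step 15: <C=(let w = v in w), E={v↦6}, K=[subL(6) :: addL(3)]>
step 16: <C=v, E={v↦6}, K=[let w :: subL(6) :: addL(3)]>
step 17: <C=w, E={w↦6, v↦6}, K=[subL(6) :: addL(3)]>
→ final value 3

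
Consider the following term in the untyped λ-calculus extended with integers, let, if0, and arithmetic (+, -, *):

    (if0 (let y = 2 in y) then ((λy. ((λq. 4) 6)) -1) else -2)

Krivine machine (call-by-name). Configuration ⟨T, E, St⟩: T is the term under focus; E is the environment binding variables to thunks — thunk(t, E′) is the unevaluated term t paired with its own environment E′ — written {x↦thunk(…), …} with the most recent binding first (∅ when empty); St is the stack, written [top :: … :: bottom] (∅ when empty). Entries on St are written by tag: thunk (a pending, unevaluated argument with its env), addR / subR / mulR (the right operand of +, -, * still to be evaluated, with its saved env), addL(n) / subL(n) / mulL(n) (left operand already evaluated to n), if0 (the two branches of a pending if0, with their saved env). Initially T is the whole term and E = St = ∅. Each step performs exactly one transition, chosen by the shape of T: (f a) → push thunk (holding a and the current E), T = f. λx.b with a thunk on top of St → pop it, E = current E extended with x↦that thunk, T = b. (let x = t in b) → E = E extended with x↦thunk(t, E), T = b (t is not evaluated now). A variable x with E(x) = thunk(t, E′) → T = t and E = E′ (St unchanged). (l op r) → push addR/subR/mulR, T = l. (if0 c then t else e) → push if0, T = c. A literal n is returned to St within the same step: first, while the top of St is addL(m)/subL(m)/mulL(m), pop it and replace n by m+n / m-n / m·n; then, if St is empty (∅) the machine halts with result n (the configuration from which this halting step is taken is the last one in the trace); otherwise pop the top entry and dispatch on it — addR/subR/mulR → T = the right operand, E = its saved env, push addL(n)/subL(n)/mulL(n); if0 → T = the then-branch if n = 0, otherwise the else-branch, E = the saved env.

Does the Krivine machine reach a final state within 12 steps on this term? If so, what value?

Answer: -2

Derivation:
t=0: <T=(if0 (let y = 2 in y) then ((λy. ((λq. 4) 6)) -1) else -2), E=∅, St=∅>
t=1: <T=(let y = 2 in y), E=∅, St=[if0]>
t=2: <T=y, E={y↦thunk(2, ∅)}, St=[if0]>
t=3: <T=2, E=∅, St=[if0]>
t=4: <T=-2, E=∅, St=∅>
→ final value -2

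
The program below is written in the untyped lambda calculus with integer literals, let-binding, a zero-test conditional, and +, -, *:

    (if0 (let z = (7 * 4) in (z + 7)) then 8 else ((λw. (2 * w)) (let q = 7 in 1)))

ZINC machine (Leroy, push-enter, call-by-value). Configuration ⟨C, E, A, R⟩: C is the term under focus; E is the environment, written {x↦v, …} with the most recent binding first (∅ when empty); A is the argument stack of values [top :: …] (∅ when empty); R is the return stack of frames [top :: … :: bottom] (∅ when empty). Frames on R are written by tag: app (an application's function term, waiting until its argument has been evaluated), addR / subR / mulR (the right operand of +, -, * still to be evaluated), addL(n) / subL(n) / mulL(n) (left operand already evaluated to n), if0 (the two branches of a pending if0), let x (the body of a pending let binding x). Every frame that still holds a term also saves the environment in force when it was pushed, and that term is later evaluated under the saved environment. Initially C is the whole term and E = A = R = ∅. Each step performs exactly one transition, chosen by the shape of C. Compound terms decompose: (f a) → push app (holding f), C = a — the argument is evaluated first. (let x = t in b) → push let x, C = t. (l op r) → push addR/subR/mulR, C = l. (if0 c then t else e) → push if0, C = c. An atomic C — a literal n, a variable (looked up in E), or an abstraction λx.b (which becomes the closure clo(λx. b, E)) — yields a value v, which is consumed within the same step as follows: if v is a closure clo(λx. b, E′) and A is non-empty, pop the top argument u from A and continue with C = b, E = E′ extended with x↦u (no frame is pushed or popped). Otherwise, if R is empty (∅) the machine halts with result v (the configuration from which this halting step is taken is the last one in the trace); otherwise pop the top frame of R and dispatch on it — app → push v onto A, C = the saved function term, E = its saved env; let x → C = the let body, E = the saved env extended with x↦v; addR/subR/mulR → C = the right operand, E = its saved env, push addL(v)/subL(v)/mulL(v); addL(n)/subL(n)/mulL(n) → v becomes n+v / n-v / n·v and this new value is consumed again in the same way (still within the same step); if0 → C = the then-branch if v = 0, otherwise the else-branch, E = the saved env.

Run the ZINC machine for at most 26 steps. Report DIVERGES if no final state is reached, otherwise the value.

Answer: 2

Execution trace:
step 0: [C=(if0 (let z = (7 * 4) in (z + 7)) then 8 else ((λw. (2 * w)) (let q = 7 in 1))) | E=∅ | A=∅ | R=∅]
step 1: [C=(let z = (7 * 4) in (z + 7)) | E=∅ | A=∅ | R=[if0]]
step 2: [C=(7 * 4) | E=∅ | A=∅ | R=[let z :: if0]]
step 3: [C=7 | E=∅ | A=∅ | R=[mulR :: let z :: if0]]
step 4: [C=4 | E=∅ | A=∅ | R=[mulL(7) :: let z :: if0]]
step 5: [C=(z + 7) | E={z↦28} | A=∅ | R=[if0]]
step 6: [C=z | E={z↦28} | A=∅ | R=[addR :: if0]]
step 7: [C=7 | E={z↦28} | A=∅ | R=[addL(28) :: if0]]
step 8: [C=((λw. (2 * w)) (let q = 7 in 1)) | E=∅ | A=∅ | R=∅]
step 9: [C=(let q = 7 in 1) | E=∅ | A=∅ | R=[app]]
step 10: [C=7 | E=∅ | A=∅ | R=[let q :: app]]
step 11: [C=1 | E={q↦7} | A=∅ | R=[app]]
step 12: [C=(λw. (2 * w)) | E=∅ | A=[1] | R=∅]
step 13: [C=(2 * w) | E={w↦1} | A=∅ | R=∅]
step 14: [C=2 | E={w↦1} | A=∅ | R=[mulR]]
step 15: [C=w | E={w↦1} | A=∅ | R=[mulL(2)]]
→ final value 2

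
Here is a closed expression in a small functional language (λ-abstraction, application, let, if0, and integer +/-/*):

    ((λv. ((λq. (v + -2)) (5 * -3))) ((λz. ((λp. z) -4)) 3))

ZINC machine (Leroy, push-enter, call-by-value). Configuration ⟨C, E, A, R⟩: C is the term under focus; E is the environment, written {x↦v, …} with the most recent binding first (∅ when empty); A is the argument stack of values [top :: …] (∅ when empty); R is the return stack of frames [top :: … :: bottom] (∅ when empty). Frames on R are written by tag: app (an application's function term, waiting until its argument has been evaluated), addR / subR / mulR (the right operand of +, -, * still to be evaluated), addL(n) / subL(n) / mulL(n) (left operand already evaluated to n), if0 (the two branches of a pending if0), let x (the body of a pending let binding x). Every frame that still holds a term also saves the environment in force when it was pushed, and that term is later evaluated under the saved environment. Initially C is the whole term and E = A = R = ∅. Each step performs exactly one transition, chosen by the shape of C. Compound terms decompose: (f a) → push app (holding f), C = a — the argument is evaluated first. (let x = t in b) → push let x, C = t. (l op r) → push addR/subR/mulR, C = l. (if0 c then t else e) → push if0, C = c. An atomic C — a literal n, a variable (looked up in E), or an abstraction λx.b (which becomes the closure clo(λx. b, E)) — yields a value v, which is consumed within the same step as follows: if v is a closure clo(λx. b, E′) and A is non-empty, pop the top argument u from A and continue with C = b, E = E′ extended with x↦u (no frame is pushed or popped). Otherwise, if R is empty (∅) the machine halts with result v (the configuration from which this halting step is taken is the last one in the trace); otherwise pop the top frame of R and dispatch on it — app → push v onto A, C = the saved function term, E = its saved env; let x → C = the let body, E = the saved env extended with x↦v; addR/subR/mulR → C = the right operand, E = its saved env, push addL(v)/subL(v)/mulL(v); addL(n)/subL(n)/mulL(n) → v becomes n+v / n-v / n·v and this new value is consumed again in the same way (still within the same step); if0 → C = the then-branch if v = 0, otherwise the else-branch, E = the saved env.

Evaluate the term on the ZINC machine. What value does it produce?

step 0: ⟨C=((λv. ((λq. (v + -2)) (5 * -3))) ((λz. ((λp. z) -4)) 3)); E=∅; A=∅; R=∅⟩
step 1: ⟨C=((λz. ((λp. z) -4)) 3); E=∅; A=∅; R=[app]⟩
step 2: ⟨C=3; E=∅; A=∅; R=[app :: app]⟩
step 3: ⟨C=(λz. ((λp. z) -4)); E=∅; A=[3]; R=[app]⟩
step 4: ⟨C=((λp. z) -4); E={z↦3}; A=∅; R=[app]⟩
step 5: ⟨C=-4; E={z↦3}; A=∅; R=[app :: app]⟩
step 6: ⟨C=(λp. z); E={z↦3}; A=[-4]; R=[app]⟩
step 7: ⟨C=z; E={p↦-4, z↦3}; A=∅; R=[app]⟩
step 8: ⟨C=(λv. ((λq. (v + -2)) (5 * -3))); E=∅; A=[3]; R=∅⟩
step 9: ⟨C=((λq. (v + -2)) (5 * -3)); E={v↦3}; A=∅; R=∅⟩
step 10: ⟨C=(5 * -3); E={v↦3}; A=∅; R=[app]⟩
step 11: ⟨C=5; E={v↦3}; A=∅; R=[mulR :: app]⟩
step 12: ⟨C=-3; E={v↦3}; A=∅; R=[mulL(5) :: app]⟩
step 13: ⟨C=(λq. (v + -2)); E={v↦3}; A=[-15]; R=∅⟩
step 14: ⟨C=(v + -2); E={q↦-15, v↦3}; A=∅; R=∅⟩
step 15: ⟨C=v; E={q↦-15, v↦3}; A=∅; R=[addR]⟩
step 16: ⟨C=-2; E={q↦-15, v↦3}; A=∅; R=[addL(3)]⟩
→ final value 1

Answer: 1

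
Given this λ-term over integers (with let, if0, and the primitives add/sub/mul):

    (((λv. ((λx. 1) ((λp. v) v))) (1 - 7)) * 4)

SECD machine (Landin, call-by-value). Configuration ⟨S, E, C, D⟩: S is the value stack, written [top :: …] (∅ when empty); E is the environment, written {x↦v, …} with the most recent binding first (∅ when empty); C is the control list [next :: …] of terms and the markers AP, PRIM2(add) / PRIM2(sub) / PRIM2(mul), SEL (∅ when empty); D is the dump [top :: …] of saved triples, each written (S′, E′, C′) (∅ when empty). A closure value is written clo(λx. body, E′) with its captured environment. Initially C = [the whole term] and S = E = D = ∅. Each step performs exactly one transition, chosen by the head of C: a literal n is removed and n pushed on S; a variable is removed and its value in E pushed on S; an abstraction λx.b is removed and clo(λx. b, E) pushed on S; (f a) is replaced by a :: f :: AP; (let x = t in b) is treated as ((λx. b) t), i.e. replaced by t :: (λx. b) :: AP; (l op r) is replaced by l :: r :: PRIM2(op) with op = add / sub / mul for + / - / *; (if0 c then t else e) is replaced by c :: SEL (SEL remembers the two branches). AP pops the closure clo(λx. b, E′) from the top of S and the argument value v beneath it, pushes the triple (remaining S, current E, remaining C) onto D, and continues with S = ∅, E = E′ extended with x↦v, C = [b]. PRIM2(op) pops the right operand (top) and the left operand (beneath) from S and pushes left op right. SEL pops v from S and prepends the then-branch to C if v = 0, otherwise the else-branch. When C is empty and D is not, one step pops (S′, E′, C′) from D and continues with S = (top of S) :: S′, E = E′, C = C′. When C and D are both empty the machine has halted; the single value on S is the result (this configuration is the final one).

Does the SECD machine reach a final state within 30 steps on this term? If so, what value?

Answer: 4

Machine steps:
step 0: <S=∅, E=∅, C=[(((λv. ((λx. 1) ((λp. v) v))) (1 - 7)) * 4)], D=∅>
step 1: <S=∅, E=∅, C=[((λv. ((λx. 1) ((λp. v) v))) (1 - 7)) :: 4 :: PRIM2(mul)], D=∅>
step 2: <S=∅, E=∅, C=[(1 - 7) :: (λv. ((λx. 1) ((λp. v) v))) :: AP :: 4 :: PRIM2(mul)], D=∅>
step 3: <S=∅, E=∅, C=[1 :: 7 :: PRIM2(sub) :: (λv. ((λx. 1) ((λp. v) v))) :: AP :: 4 :: PRIM2(mul)], D=∅>
step 4: <S=[1], E=∅, C=[7 :: PRIM2(sub) :: (λv. ((λx. 1) ((λp. v) v))) :: AP :: 4 :: PRIM2(mul)], D=∅>
step 5: <S=[7 :: 1], E=∅, C=[PRIM2(sub) :: (λv. ((λx. 1) ((λp. v) v))) :: AP :: 4 :: PRIM2(mul)], D=∅>
step 6: <S=[-6], E=∅, C=[(λv. ((λx. 1) ((λp. v) v))) :: AP :: 4 :: PRIM2(mul)], D=∅>
step 7: <S=[clo(λv. ((λx. 1) ((λp. v) v)), ∅) :: -6], E=∅, C=[AP :: 4 :: PRIM2(mul)], D=∅>
step 8: <S=∅, E={v↦-6}, C=[((λx. 1) ((λp. v) v))], D=[(∅, ∅, [4 :: PRIM2(mul)])]>
step 9: <S=∅, E={v↦-6}, C=[((λp. v) v) :: (λx. 1) :: AP], D=[(∅, ∅, [4 :: PRIM2(mul)])]>
step 10: <S=∅, E={v↦-6}, C=[v :: (λp. v) :: AP :: (λx. 1) :: AP], D=[(∅, ∅, [4 :: PRIM2(mul)])]>
step 11: <S=[-6], E={v↦-6}, C=[(λp. v) :: AP :: (λx. 1) :: AP], D=[(∅, ∅, [4 :: PRIM2(mul)])]>
step 12: <S=[clo(λp. v, {v↦-6}) :: -6], E={v↦-6}, C=[AP :: (λx. 1) :: AP], D=[(∅, ∅, [4 :: PRIM2(mul)])]>
step 13: <S=∅, E={p↦-6, v↦-6}, C=[v], D=[(∅, {v↦-6}, [(λx. 1) :: AP]) :: (∅, ∅, [4 :: PRIM2(mul)])]>
step 14: <S=[-6], E={p↦-6, v↦-6}, C=∅, D=[(∅, {v↦-6}, [(λx. 1) :: AP]) :: (∅, ∅, [4 :: PRIM2(mul)])]>
step 15: <S=[-6], E={v↦-6}, C=[(λx. 1) :: AP], D=[(∅, ∅, [4 :: PRIM2(mul)])]>
step 16: <S=[clo(λx. 1, {v↦-6}) :: -6], E={v↦-6}, C=[AP], D=[(∅, ∅, [4 :: PRIM2(mul)])]>
step 17: <S=∅, E={x↦-6, v↦-6}, C=[1], D=[(∅, {v↦-6}, ∅) :: (∅, ∅, [4 :: PRIM2(mul)])]>
step 18: <S=[1], E={x↦-6, v↦-6}, C=∅, D=[(∅, {v↦-6}, ∅) :: (∅, ∅, [4 :: PRIM2(mul)])]>
step 19: <S=[1], E={v↦-6}, C=∅, D=[(∅, ∅, [4 :: PRIM2(mul)])]>
step 20: <S=[1], E=∅, C=[4 :: PRIM2(mul)], D=∅>
step 21: <S=[4 :: 1], E=∅, C=[PRIM2(mul)], D=∅>
step 22: <S=[4], E=∅, C=∅, D=∅>
→ final value 4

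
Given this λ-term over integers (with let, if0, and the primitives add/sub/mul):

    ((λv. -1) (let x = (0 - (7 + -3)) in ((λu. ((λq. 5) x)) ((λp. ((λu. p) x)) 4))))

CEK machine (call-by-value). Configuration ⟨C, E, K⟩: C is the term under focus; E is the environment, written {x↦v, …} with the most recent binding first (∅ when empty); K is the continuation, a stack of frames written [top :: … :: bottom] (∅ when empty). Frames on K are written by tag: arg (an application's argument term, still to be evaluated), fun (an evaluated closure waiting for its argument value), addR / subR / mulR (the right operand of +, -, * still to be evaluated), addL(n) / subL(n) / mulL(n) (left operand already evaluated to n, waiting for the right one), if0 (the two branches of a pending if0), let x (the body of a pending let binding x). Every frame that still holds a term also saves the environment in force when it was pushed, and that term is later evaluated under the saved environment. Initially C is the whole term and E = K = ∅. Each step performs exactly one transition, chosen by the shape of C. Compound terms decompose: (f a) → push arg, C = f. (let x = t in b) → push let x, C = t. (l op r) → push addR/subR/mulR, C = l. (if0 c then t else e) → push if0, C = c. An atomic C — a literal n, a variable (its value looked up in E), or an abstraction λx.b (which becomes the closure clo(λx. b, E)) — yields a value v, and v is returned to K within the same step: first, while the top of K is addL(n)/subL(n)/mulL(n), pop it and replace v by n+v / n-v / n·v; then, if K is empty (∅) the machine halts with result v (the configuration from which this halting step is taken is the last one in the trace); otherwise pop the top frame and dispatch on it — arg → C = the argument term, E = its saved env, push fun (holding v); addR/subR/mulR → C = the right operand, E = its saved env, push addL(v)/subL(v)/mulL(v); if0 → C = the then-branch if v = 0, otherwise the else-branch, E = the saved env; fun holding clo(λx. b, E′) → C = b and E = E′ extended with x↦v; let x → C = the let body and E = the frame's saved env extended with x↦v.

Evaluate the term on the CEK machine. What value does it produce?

t=0: <C=((λv. -1) (let x = (0 - (7 + -3)) in ((λu. ((λq. 5) x)) ((λp. ((λu. p) x)) 4)))), E=∅, K=∅>
t=1: <C=(λv. -1), E=∅, K=[arg]>
t=2: <C=(let x = (0 - (7 + -3)) in ((λu. ((λq. 5) x)) ((λp. ((λu. p) x)) 4))), E=∅, K=[fun]>
t=3: <C=(0 - (7 + -3)), E=∅, K=[let x :: fun]>
t=4: <C=0, E=∅, K=[subR :: let x :: fun]>
t=5: <C=(7 + -3), E=∅, K=[subL(0) :: let x :: fun]>
t=6: <C=7, E=∅, K=[addR :: subL(0) :: let x :: fun]>
t=7: <C=-3, E=∅, K=[addL(7) :: subL(0) :: let x :: fun]>
t=8: <C=((λu. ((λq. 5) x)) ((λp. ((λu. p) x)) 4)), E={x↦-4}, K=[fun]>
t=9: <C=(λu. ((λq. 5) x)), E={x↦-4}, K=[arg :: fun]>
t=10: <C=((λp. ((λu. p) x)) 4), E={x↦-4}, K=[fun :: fun]>
t=11: <C=(λp. ((λu. p) x)), E={x↦-4}, K=[arg :: fun :: fun]>
t=12: <C=4, E={x↦-4}, K=[fun :: fun :: fun]>
t=13: <C=((λu. p) x), E={p↦4, x↦-4}, K=[fun :: fun]>
t=14: <C=(λu. p), E={p↦4, x↦-4}, K=[arg :: fun :: fun]>
t=15: <C=x, E={p↦4, x↦-4}, K=[fun :: fun :: fun]>
t=16: <C=p, E={u↦-4, p↦4, x↦-4}, K=[fun :: fun]>
t=17: <C=((λq. 5) x), E={u↦4, x↦-4}, K=[fun]>
t=18: <C=(λq. 5), E={u↦4, x↦-4}, K=[arg :: fun]>
t=19: <C=x, E={u↦4, x↦-4}, K=[fun :: fun]>
t=20: <C=5, E={q↦-4, u↦4, x↦-4}, K=[fun]>
t=21: <C=-1, E={v↦5}, K=∅>
→ final value -1

Answer: -1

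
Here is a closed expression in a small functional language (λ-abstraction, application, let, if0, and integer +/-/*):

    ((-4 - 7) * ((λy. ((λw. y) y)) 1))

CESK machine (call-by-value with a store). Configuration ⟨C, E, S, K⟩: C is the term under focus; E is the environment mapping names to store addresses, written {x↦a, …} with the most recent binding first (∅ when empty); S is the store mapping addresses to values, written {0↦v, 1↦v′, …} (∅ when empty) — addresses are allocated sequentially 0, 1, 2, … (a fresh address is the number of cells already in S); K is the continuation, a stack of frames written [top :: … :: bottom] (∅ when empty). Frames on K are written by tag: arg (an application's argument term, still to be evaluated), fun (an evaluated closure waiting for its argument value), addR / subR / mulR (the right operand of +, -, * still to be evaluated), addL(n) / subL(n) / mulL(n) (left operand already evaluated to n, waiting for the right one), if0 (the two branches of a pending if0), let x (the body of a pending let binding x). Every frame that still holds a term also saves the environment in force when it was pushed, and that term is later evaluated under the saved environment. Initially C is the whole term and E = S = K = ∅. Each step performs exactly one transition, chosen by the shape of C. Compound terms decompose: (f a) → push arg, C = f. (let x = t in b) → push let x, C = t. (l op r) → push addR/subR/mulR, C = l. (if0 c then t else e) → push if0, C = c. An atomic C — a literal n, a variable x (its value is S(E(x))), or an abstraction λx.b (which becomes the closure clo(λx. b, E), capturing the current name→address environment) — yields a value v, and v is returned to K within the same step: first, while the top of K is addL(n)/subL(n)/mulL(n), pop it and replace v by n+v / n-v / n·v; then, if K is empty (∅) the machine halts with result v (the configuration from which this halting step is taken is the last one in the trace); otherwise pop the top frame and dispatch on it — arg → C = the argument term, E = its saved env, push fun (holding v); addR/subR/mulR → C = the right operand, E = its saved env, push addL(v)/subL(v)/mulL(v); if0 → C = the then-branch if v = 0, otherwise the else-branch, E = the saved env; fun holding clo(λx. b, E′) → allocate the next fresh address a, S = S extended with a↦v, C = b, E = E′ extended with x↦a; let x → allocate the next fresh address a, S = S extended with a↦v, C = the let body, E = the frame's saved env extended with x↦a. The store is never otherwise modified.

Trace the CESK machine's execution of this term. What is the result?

Answer: -11

Machine steps:
step 0: ⟨C=((-4 - 7) * ((λy. ((λw. y) y)) 1)); E=∅; S=∅; K=∅⟩
step 1: ⟨C=(-4 - 7); E=∅; S=∅; K=[mulR]⟩
step 2: ⟨C=-4; E=∅; S=∅; K=[subR :: mulR]⟩
step 3: ⟨C=7; E=∅; S=∅; K=[subL(-4) :: mulR]⟩
step 4: ⟨C=((λy. ((λw. y) y)) 1); E=∅; S=∅; K=[mulL(-11)]⟩
step 5: ⟨C=(λy. ((λw. y) y)); E=∅; S=∅; K=[arg :: mulL(-11)]⟩
step 6: ⟨C=1; E=∅; S=∅; K=[fun :: mulL(-11)]⟩
step 7: ⟨C=((λw. y) y); E={y↦0}; S={0↦1}; K=[mulL(-11)]⟩
step 8: ⟨C=(λw. y); E={y↦0}; S={0↦1}; K=[arg :: mulL(-11)]⟩
step 9: ⟨C=y; E={y↦0}; S={0↦1}; K=[fun :: mulL(-11)]⟩
step 10: ⟨C=y; E={w↦1, y↦0}; S={0↦1, 1↦1}; K=[mulL(-11)]⟩
→ final value -11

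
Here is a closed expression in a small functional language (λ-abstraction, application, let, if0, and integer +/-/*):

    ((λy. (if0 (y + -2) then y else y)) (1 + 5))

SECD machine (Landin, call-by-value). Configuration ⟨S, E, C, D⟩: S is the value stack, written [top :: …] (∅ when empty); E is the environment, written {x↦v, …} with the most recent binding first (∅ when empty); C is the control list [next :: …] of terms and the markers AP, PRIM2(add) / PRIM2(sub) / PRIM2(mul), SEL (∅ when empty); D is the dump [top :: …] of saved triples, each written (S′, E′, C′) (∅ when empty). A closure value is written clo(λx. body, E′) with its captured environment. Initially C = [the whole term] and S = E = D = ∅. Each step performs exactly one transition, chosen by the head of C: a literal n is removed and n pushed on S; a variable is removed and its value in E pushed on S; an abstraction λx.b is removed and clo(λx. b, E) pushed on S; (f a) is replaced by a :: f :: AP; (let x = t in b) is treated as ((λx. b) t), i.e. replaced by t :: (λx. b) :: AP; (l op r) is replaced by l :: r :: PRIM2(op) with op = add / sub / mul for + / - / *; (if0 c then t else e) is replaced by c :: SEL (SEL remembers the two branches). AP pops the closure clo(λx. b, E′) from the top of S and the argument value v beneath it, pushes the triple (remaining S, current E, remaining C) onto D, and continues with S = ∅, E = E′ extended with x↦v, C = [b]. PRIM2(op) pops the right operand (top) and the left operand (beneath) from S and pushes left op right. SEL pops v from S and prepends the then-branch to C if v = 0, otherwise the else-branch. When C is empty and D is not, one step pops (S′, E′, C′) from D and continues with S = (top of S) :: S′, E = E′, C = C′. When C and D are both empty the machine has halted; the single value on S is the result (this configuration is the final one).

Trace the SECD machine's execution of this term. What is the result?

step 0: [S=∅ | E=∅ | C=[((λy. (if0 (y + -2) then y else y)) (1 + 5))] | D=∅]
step 1: [S=∅ | E=∅ | C=[(1 + 5) :: (λy. (if0 (y + -2) then y else y)) :: AP] | D=∅]
step 2: [S=∅ | E=∅ | C=[1 :: 5 :: PRIM2(add) :: (λy. (if0 (y + -2) then y else y)) :: AP] | D=∅]
step 3: [S=[1] | E=∅ | C=[5 :: PRIM2(add) :: (λy. (if0 (y + -2) then y else y)) :: AP] | D=∅]
step 4: [S=[5 :: 1] | E=∅ | C=[PRIM2(add) :: (λy. (if0 (y + -2) then y else y)) :: AP] | D=∅]
step 5: [S=[6] | E=∅ | C=[(λy. (if0 (y + -2) then y else y)) :: AP] | D=∅]
step 6: [S=[clo(λy. (if0 (y + -2) then y else y), ∅) :: 6] | E=∅ | C=[AP] | D=∅]
step 7: [S=∅ | E={y↦6} | C=[(if0 (y + -2) then y else y)] | D=[(∅, ∅, ∅)]]
step 8: [S=∅ | E={y↦6} | C=[(y + -2) :: SEL] | D=[(∅, ∅, ∅)]]
step 9: [S=∅ | E={y↦6} | C=[y :: -2 :: PRIM2(add) :: SEL] | D=[(∅, ∅, ∅)]]
step 10: [S=[6] | E={y↦6} | C=[-2 :: PRIM2(add) :: SEL] | D=[(∅, ∅, ∅)]]
step 11: [S=[-2 :: 6] | E={y↦6} | C=[PRIM2(add) :: SEL] | D=[(∅, ∅, ∅)]]
step 12: [S=[4] | E={y↦6} | C=[SEL] | D=[(∅, ∅, ∅)]]
step 13: [S=∅ | E={y↦6} | C=[y] | D=[(∅, ∅, ∅)]]
step 14: [S=[6] | E={y↦6} | C=∅ | D=[(∅, ∅, ∅)]]
step 15: [S=[6] | E=∅ | C=∅ | D=∅]
→ final value 6

Answer: 6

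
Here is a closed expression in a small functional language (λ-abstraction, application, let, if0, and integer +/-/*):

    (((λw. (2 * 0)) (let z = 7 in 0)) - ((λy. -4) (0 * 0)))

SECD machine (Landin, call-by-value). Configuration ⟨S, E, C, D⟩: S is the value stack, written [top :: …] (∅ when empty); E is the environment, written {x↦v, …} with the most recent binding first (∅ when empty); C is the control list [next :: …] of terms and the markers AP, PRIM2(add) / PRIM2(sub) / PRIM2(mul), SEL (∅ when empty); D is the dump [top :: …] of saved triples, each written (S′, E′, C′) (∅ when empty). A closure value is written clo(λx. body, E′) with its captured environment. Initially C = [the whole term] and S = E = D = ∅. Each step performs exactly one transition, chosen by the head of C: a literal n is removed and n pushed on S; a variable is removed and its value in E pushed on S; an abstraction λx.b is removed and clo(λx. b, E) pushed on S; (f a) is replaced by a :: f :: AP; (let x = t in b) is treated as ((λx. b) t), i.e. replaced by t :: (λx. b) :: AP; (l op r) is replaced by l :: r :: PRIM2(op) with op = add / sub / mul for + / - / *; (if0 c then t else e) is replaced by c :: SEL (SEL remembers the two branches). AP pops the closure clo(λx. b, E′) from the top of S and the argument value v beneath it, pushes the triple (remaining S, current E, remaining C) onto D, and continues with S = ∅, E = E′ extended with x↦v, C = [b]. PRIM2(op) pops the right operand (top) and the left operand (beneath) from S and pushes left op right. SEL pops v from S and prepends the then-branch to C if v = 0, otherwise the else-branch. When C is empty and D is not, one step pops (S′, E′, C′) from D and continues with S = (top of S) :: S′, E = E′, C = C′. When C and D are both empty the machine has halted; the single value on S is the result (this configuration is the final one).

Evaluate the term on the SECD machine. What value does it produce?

Answer: 4

Derivation:
[0] <S=∅, E=∅, C=[(((λw. (2 * 0)) (let z = 7 in 0)) - ((λy. -4) (0 * 0)))], D=∅>
[1] <S=∅, E=∅, C=[((λw. (2 * 0)) (let z = 7 in 0)) :: ((λy. -4) (0 * 0)) :: PRIM2(sub)], D=∅>
[2] <S=∅, E=∅, C=[(let z = 7 in 0) :: (λw. (2 * 0)) :: AP :: ((λy. -4) (0 * 0)) :: PRIM2(sub)], D=∅>
[3] <S=∅, E=∅, C=[7 :: (λz. 0) :: AP :: (λw. (2 * 0)) :: AP :: ((λy. -4) (0 * 0)) :: PRIM2(sub)], D=∅>
[4] <S=[7], E=∅, C=[(λz. 0) :: AP :: (λw. (2 * 0)) :: AP :: ((λy. -4) (0 * 0)) :: PRIM2(sub)], D=∅>
[5] <S=[clo(λz. 0, ∅) :: 7], E=∅, C=[AP :: (λw. (2 * 0)) :: AP :: ((λy. -4) (0 * 0)) :: PRIM2(sub)], D=∅>
[6] <S=∅, E={z↦7}, C=[0], D=[(∅, ∅, [(λw. (2 * 0)) :: AP :: ((λy. -4) (0 * 0)) :: PRIM2(sub)])]>
[7] <S=[0], E={z↦7}, C=∅, D=[(∅, ∅, [(λw. (2 * 0)) :: AP :: ((λy. -4) (0 * 0)) :: PRIM2(sub)])]>
[8] <S=[0], E=∅, C=[(λw. (2 * 0)) :: AP :: ((λy. -4) (0 * 0)) :: PRIM2(sub)], D=∅>
[9] <S=[clo(λw. (2 * 0), ∅) :: 0], E=∅, C=[AP :: ((λy. -4) (0 * 0)) :: PRIM2(sub)], D=∅>
[10] <S=∅, E={w↦0}, C=[(2 * 0)], D=[(∅, ∅, [((λy. -4) (0 * 0)) :: PRIM2(sub)])]>
[11] <S=∅, E={w↦0}, C=[2 :: 0 :: PRIM2(mul)], D=[(∅, ∅, [((λy. -4) (0 * 0)) :: PRIM2(sub)])]>
[12] <S=[2], E={w↦0}, C=[0 :: PRIM2(mul)], D=[(∅, ∅, [((λy. -4) (0 * 0)) :: PRIM2(sub)])]>
[13] <S=[0 :: 2], E={w↦0}, C=[PRIM2(mul)], D=[(∅, ∅, [((λy. -4) (0 * 0)) :: PRIM2(sub)])]>
[14] <S=[0], E={w↦0}, C=∅, D=[(∅, ∅, [((λy. -4) (0 * 0)) :: PRIM2(sub)])]>
[15] <S=[0], E=∅, C=[((λy. -4) (0 * 0)) :: PRIM2(sub)], D=∅>
[16] <S=[0], E=∅, C=[(0 * 0) :: (λy. -4) :: AP :: PRIM2(sub)], D=∅>
[17] <S=[0], E=∅, C=[0 :: 0 :: PRIM2(mul) :: (λy. -4) :: AP :: PRIM2(sub)], D=∅>
[18] <S=[0 :: 0], E=∅, C=[0 :: PRIM2(mul) :: (λy. -4) :: AP :: PRIM2(sub)], D=∅>
[19] <S=[0 :: 0 :: 0], E=∅, C=[PRIM2(mul) :: (λy. -4) :: AP :: PRIM2(sub)], D=∅>
[20] <S=[0 :: 0], E=∅, C=[(λy. -4) :: AP :: PRIM2(sub)], D=∅>
[21] <S=[clo(λy. -4, ∅) :: 0 :: 0], E=∅, C=[AP :: PRIM2(sub)], D=∅>
[22] <S=∅, E={y↦0}, C=[-4], D=[([0], ∅, [PRIM2(sub)])]>
[23] <S=[-4], E={y↦0}, C=∅, D=[([0], ∅, [PRIM2(sub)])]>
[24] <S=[-4 :: 0], E=∅, C=[PRIM2(sub)], D=∅>
[25] <S=[4], E=∅, C=∅, D=∅>
→ final value 4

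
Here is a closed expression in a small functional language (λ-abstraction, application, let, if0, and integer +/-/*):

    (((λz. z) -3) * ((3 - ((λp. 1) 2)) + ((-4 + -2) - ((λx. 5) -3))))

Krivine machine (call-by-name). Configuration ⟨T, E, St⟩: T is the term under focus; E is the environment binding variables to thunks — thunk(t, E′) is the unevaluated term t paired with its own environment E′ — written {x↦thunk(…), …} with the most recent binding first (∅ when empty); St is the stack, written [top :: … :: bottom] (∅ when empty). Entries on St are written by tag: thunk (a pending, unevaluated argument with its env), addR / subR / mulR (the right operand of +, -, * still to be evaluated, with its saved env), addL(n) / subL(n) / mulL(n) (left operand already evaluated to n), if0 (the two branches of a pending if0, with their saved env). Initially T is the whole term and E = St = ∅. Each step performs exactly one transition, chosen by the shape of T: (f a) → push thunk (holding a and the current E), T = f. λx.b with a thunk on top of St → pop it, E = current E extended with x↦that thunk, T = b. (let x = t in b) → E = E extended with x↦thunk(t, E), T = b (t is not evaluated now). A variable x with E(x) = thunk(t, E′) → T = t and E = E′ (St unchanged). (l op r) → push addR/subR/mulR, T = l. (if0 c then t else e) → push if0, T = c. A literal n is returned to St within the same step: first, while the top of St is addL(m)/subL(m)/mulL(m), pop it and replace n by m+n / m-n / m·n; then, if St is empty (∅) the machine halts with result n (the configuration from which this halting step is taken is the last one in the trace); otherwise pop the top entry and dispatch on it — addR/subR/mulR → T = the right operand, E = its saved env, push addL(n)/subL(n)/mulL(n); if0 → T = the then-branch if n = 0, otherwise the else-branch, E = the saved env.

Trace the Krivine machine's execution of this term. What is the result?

[0] ⟨T=(((λz. z) -3) * ((3 - ((λp. 1) 2)) + ((-4 + -2) - ((λx. 5) -3)))); E=∅; St=∅⟩
[1] ⟨T=((λz. z) -3); E=∅; St=[mulR]⟩
[2] ⟨T=(λz. z); E=∅; St=[thunk :: mulR]⟩
[3] ⟨T=z; E={z↦thunk(-3, ∅)}; St=[mulR]⟩
[4] ⟨T=-3; E=∅; St=[mulR]⟩
[5] ⟨T=((3 - ((λp. 1) 2)) + ((-4 + -2) - ((λx. 5) -3))); E=∅; St=[mulL(-3)]⟩
[6] ⟨T=(3 - ((λp. 1) 2)); E=∅; St=[addR :: mulL(-3)]⟩
[7] ⟨T=3; E=∅; St=[subR :: addR :: mulL(-3)]⟩
[8] ⟨T=((λp. 1) 2); E=∅; St=[subL(3) :: addR :: mulL(-3)]⟩
[9] ⟨T=(λp. 1); E=∅; St=[thunk :: subL(3) :: addR :: mulL(-3)]⟩
[10] ⟨T=1; E={p↦thunk(2, ∅)}; St=[subL(3) :: addR :: mulL(-3)]⟩
[11] ⟨T=((-4 + -2) - ((λx. 5) -3)); E=∅; St=[addL(2) :: mulL(-3)]⟩
[12] ⟨T=(-4 + -2); E=∅; St=[subR :: addL(2) :: mulL(-3)]⟩
[13] ⟨T=-4; E=∅; St=[addR :: subR :: addL(2) :: mulL(-3)]⟩
[14] ⟨T=-2; E=∅; St=[addL(-4) :: subR :: addL(2) :: mulL(-3)]⟩
[15] ⟨T=((λx. 5) -3); E=∅; St=[subL(-6) :: addL(2) :: mulL(-3)]⟩
[16] ⟨T=(λx. 5); E=∅; St=[thunk :: subL(-6) :: addL(2) :: mulL(-3)]⟩
[17] ⟨T=5; E={x↦thunk(-3, ∅)}; St=[subL(-6) :: addL(2) :: mulL(-3)]⟩
→ final value 27

Answer: 27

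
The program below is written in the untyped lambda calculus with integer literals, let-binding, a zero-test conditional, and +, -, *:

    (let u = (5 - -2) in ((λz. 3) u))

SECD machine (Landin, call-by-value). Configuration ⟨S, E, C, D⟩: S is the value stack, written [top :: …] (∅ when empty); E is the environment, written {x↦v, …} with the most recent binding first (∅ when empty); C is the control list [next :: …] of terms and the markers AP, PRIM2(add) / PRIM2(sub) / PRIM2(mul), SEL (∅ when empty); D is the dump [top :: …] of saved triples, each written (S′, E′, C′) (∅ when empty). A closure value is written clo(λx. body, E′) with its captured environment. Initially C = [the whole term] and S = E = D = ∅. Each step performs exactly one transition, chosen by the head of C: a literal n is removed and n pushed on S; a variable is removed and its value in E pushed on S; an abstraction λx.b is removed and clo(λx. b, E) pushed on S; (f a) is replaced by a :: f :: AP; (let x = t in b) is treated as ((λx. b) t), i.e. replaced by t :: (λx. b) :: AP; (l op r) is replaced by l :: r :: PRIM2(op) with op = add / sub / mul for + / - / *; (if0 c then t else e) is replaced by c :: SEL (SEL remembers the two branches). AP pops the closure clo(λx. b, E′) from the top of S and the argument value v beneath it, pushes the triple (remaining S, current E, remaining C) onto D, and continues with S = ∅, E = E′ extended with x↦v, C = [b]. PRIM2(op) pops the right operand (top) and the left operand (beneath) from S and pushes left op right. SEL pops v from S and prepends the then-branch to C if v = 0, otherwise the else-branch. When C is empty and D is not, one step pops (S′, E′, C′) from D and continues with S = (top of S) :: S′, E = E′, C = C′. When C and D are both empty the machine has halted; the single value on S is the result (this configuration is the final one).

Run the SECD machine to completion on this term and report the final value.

step 0: [S=∅ | E=∅ | C=[(let u = (5 - -2) in ((λz. 3) u))] | D=∅]
step 1: [S=∅ | E=∅ | C=[(5 - -2) :: (λu. ((λz. 3) u)) :: AP] | D=∅]
step 2: [S=∅ | E=∅ | C=[5 :: -2 :: PRIM2(sub) :: (λu. ((λz. 3) u)) :: AP] | D=∅]
step 3: [S=[5] | E=∅ | C=[-2 :: PRIM2(sub) :: (λu. ((λz. 3) u)) :: AP] | D=∅]
step 4: [S=[-2 :: 5] | E=∅ | C=[PRIM2(sub) :: (λu. ((λz. 3) u)) :: AP] | D=∅]
step 5: [S=[7] | E=∅ | C=[(λu. ((λz. 3) u)) :: AP] | D=∅]
step 6: [S=[clo(λu. ((λz. 3) u), ∅) :: 7] | E=∅ | C=[AP] | D=∅]
step 7: [S=∅ | E={u↦7} | C=[((λz. 3) u)] | D=[(∅, ∅, ∅)]]
step 8: [S=∅ | E={u↦7} | C=[u :: (λz. 3) :: AP] | D=[(∅, ∅, ∅)]]
step 9: [S=[7] | E={u↦7} | C=[(λz. 3) :: AP] | D=[(∅, ∅, ∅)]]
step 10: [S=[clo(λz. 3, {u↦7}) :: 7] | E={u↦7} | C=[AP] | D=[(∅, ∅, ∅)]]
step 11: [S=∅ | E={z↦7, u↦7} | C=[3] | D=[(∅, {u↦7}, ∅) :: (∅, ∅, ∅)]]
step 12: [S=[3] | E={z↦7, u↦7} | C=∅ | D=[(∅, {u↦7}, ∅) :: (∅, ∅, ∅)]]
step 13: [S=[3] | E={u↦7} | C=∅ | D=[(∅, ∅, ∅)]]
step 14: [S=[3] | E=∅ | C=∅ | D=∅]
→ final value 3

Answer: 3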